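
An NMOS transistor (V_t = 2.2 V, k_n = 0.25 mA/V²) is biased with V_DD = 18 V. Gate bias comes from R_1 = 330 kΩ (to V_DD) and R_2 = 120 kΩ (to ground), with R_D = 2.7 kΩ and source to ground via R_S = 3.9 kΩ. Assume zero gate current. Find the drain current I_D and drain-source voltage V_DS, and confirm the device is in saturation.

V_G = V_DD·R_2/(R_1+R_2) = 18×120/450 = 4.8 V.
Assume saturation: I_D = (k_n/2)(V_GS − V_t)² with V_GS = V_G − I_D·R_S = 4.8 − 3.9·I_D.
Substituting gives 1.9·I_D² − 3.53·I_D + 0.845 = 0, with roots I_D = 0.282 or 1.58 mA.
The root I_D = 1.58 mA gives V_GS = -1.35 V ≤ V_t, so take I_D = 0.282 mA.
Then V_GS = 3.7 V and V_DS = V_DD − I_D(R_D+R_S) = 18 − 0.282×6.6 = 16.1 V.
Saturation requires V_DS ≥ V_GS − V_t = 1.5 V; 16.1 ≥ 1.5 ✓.

I_D ≈ 0.28 mA, V_DS ≈ 16 V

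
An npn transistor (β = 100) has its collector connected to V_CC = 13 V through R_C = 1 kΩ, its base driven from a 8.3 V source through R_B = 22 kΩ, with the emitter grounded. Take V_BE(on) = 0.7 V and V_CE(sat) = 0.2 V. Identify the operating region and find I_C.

saturation; I_C ≈ 13 mA

Assume active: I_B = (8.3 − 0.7)/22 = 0.345 mA, giving I_C = β·I_B = 34.5 mA.
But then V_CE = 13 − 34.5×1 = -21.5 V < V_CE(sat) = 0.2 V — impossible in the active region.
So the transistor is saturated. With V_CE = 0.2 V, I_C = (V_CC − 0.2)/R_C = 12.8/1 = 12.8 mA.
Check: β·I_B = 34.5 mA > I_C = 12.8 mA, confirming saturation.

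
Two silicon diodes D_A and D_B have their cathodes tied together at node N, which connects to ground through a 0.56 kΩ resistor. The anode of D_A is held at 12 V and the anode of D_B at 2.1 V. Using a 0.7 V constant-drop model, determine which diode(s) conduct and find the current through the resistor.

Assume both conduct. Then node N would need to be at both 12−0.7 = 11.3 V and 2.1−0.7 = 1.4 V, which is impossible.
Assume only D_A conducts: V_N = 12 − 0.7 = 11.3 V, so I_R = 11.3/0.56 = 20.2 mA.
Check D_B: its anode-to-cathode voltage is 2.1 − 11.3 = -9.2 V < 0.7 V, so it is off. The assumption is consistent.

Only D_A conducts; I_R ≈ 20 mA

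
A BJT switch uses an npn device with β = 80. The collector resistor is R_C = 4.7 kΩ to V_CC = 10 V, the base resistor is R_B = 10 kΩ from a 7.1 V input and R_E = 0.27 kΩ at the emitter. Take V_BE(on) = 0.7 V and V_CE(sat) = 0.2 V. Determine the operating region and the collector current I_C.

saturation; I_C ≈ 1.9 mA

Assume active: I_B = (7.1 − 0.7)/(10 + 81×0.27) = 0.201 mA, I_C = β·I_B = 16.1 mA.
Then V_CE = 10 − 16.1×4.7 − 16.3×0.27 = -69.9 V < 0.2 V — the active assumption fails.
Re-solve with V_CE = 0.2 V. KCL at the emitter: V_E/R_E = (V_BB−0.7−V_E)/R_B + (V_CC−0.2−V_E)/R_C, giving V_E = 0.678 V.
I_C = (V_CC − 0.2 − V_E)/R_C = (9.8 − 0.678)/4.7 = 1.94 mA.
Check: I_B = (6.4 − 0.678)/10 = 0.572 mA, and β·I_B = 45.8 mA > I_C, confirming saturation.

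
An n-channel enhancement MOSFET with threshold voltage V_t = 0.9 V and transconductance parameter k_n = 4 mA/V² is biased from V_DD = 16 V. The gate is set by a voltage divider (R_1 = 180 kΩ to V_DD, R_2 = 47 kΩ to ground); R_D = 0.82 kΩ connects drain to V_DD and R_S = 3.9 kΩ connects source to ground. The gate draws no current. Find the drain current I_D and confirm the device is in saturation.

V_G = V_DD·R_2/(R_1+R_2) = 16×47/227 = 3.31 V.
Assume saturation: I_D = (k_n/2)(V_GS − V_t)² with V_GS = V_G − I_D·R_S = 3.31 − 3.9·I_D.
Substituting gives 30.4·I_D² − 38.6·I_D + 11.6 = 0, with roots I_D = 0.492 or 0.779 mA.
The root I_D = 0.779 mA gives V_GS = 0.276 V ≤ V_t, so take I_D = 0.492 mA.
Then V_GS = 1.4 V and V_DS = V_DD − I_D(R_D+R_S) = 16 − 0.492×4.72 = 13.7 V.
Saturation requires V_DS ≥ V_GS − V_t = 0.496 V; 13.7 ≥ 0.496 ✓.

I_D ≈ 0.49 mA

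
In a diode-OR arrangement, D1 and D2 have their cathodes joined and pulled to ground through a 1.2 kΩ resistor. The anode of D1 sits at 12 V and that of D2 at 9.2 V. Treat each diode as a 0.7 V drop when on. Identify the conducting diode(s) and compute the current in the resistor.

Only D1 conducts; I_R ≈ 9.4 mA

Assume both conduct. Then node N would need to be at both 12−0.7 = 11.3 V and 9.2−0.7 = 8.5 V, which is impossible.
Assume only D1 conducts: V_N = 12 − 0.7 = 11.3 V, so I_R = 11.3/1.2 = 9.42 mA.
Check D2: its anode-to-cathode voltage is 9.2 − 11.3 = -2.1 V < 0.7 V, so it is off. The assumption is consistent.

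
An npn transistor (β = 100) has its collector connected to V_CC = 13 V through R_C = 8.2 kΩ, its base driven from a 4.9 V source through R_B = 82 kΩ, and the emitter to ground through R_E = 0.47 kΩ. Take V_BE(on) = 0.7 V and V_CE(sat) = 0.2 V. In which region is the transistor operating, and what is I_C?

saturation; I_C ≈ 1.5 mA

Assume active: I_B = (4.9 − 0.7)/(82 + 101×0.47) = 0.0324 mA, I_C = β·I_B = 3.24 mA.
Then V_CE = 13 − 3.24×8.2 − 3.28×0.47 = -15.1 V < 0.2 V — the active assumption fails.
Re-solve with V_CE = 0.2 V. KCL at the emitter: V_E/R_E = (V_BB−0.7−V_E)/R_B + (V_CC−0.2−V_E)/R_C, giving V_E = 0.713 V.
I_C = (V_CC − 0.2 − V_E)/R_C = (12.8 − 0.713)/8.2 = 1.47 mA.
Check: I_B = (4.2 − 0.713)/82 = 0.0425 mA, and β·I_B = 4.25 mA > I_C, confirming saturation.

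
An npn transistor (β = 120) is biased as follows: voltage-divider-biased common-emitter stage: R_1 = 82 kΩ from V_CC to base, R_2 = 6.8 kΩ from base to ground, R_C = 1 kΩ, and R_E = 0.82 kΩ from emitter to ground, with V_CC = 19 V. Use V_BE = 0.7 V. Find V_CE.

Thevenize the base divider: V_Th = V_CC·R_2/(R_1+R_2) = 19×6.8/88.8 = 1.45 V, R_Th = R_1‖R_2 = 6.28 kΩ.
Base-emitter loop: V_Th = I_B·R_Th + V_BE + (β+1)I_B·R_E, so I_B = (1.45 − 0.7) / (6.28 + 121×0.82) = 0.00716 mA.
I_C = β·I_B = 120×0.00716 = 0.859 mA, and I_E = (β+1)I_B = 0.866 mA.
V_CE = V_CC − I_C·R_C − I_E·R_E = 19 − 0.859×1 − 0.866×0.82 = 17.4 V.
V_CE = 17.4 V > 0.2 V confirms active-region operation.

V_CE ≈ 17 V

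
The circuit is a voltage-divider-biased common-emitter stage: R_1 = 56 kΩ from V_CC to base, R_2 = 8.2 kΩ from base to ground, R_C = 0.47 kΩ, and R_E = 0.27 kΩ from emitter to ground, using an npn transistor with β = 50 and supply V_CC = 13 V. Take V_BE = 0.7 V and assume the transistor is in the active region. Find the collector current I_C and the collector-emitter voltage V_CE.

I_C ≈ 2.3 mA, V_CE ≈ 11 V

Thevenize the base divider: V_Th = V_CC·R_2/(R_1+R_2) = 13×8.2/64.2 = 1.66 V, R_Th = R_1‖R_2 = 7.15 kΩ.
Base-emitter loop: V_Th = I_B·R_Th + V_BE + (β+1)I_B·R_E, so I_B = (1.66 − 0.7) / (7.15 + 51×0.27) = 0.0459 mA.
I_C = β·I_B = 50×0.0459 = 2.3 mA, and I_E = (β+1)I_B = 2.34 mA.
V_CE = V_CC − I_C·R_C − I_E·R_E = 13 − 2.3×0.47 − 2.34×0.27 = 11.3 V.
V_CE = 11.3 V > 0.2 V confirms active-region operation.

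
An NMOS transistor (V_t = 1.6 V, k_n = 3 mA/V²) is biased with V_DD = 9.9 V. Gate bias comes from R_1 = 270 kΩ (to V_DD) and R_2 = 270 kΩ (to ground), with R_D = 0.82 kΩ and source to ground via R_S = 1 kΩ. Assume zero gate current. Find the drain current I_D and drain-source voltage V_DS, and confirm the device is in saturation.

I_D ≈ 2.2 mA, V_DS ≈ 6 V

V_G = V_DD·R_2/(R_1+R_2) = 9.9×270/540 = 4.95 V.
Assume saturation: I_D = (k_n/2)(V_GS − V_t)² with V_GS = V_G − I_D·R_S = 4.95 − 1·I_D.
Substituting gives 1.5·I_D² − 11.1·I_D + 16.8 = 0, with roots I_D = 2.15 or 5.21 mA.
The root I_D = 5.21 mA gives V_GS = -0.264 V ≤ V_t, so take I_D = 2.15 mA.
Then V_GS = 2.8 V and V_DS = V_DD − I_D(R_D+R_S) = 9.9 − 2.15×1.82 = 5.98 V.
Saturation requires V_DS ≥ V_GS − V_t = 1.2 V; 5.98 ≥ 1.2 ✓.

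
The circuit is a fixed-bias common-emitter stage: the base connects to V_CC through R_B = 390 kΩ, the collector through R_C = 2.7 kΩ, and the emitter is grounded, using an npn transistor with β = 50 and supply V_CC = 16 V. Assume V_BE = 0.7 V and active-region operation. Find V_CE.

V_CE ≈ 11 V

Base loop: V_CC = I_B·R_B + V_BE, so I_B = (16 − 0.7)/390 kΩ = 0.0392 mA.
In the active region I_C = β·I_B = 50 × 0.0392 = 1.96 mA.
Collector loop: V_CE = V_CC − I_C·R_C = 16 − 1.96×2.7 = 10.7 V.
Since V_CE = 10.7 V > V_CE(sat) ≈ 0.2 V, the transistor is in the active region as assumed.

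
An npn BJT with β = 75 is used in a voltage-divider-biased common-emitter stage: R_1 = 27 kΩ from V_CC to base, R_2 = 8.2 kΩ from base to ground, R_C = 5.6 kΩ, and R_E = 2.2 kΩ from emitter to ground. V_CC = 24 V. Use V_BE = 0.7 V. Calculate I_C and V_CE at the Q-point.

Thevenize the base divider: V_Th = V_CC·R_2/(R_1+R_2) = 24×8.2/35.2 = 5.59 V, R_Th = R_1‖R_2 = 6.29 kΩ.
Base-emitter loop: V_Th = I_B·R_Th + V_BE + (β+1)I_B·R_E, so I_B = (5.59 − 0.7) / (6.29 + 76×2.2) = 0.0282 mA.
I_C = β·I_B = 75×0.0282 = 2.11 mA, and I_E = (β+1)I_B = 2.14 mA.
V_CE = V_CC − I_C·R_C − I_E·R_E = 24 − 2.11×5.6 − 2.14×2.2 = 7.45 V.
V_CE = 7.45 V > 0.2 V confirms active-region operation.

I_C ≈ 2.1 mA, V_CE ≈ 7.4 V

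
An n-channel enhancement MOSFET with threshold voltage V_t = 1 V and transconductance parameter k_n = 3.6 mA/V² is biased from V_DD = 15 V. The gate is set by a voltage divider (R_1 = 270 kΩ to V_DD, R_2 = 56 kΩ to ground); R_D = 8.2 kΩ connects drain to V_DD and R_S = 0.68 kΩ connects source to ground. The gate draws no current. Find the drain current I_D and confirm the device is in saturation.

I_D ≈ 1.1 mA

V_G = V_DD·R_2/(R_1+R_2) = 15×56/326 = 2.58 V.
Assume saturation: I_D = (k_n/2)(V_GS − V_t)² with V_GS = V_G − I_D·R_S = 2.58 − 0.68·I_D.
Substituting gives 0.832·I_D² − 4.86·I_D + 4.47 = 0, with roots I_D = 1.15 or 4.69 mA.
The root I_D = 4.69 mA gives V_GS = -0.615 V ≤ V_t, so take I_D = 1.15 mA.
Then V_GS = 1.8 V and V_DS = V_DD − I_D(R_D+R_S) = 15 − 1.15×8.88 = 4.83 V.
Saturation requires V_DS ≥ V_GS − V_t = 0.798 V; 4.83 ≥ 0.798 ✓.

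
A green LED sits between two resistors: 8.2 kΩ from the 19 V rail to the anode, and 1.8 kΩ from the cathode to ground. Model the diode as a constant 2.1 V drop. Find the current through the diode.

The two resistors are in series with the diode, so KVL gives 19 = I·8.2 + 2.1 + I·1.8.
I = (19 − 2.1) / (8.2 + 1.8) kΩ = 16.9 / 10 = 1.69 mA.

I ≈ 1.7 mA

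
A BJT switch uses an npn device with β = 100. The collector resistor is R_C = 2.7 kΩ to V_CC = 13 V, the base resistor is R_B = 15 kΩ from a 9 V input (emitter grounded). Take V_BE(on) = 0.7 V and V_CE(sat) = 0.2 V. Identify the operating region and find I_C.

Assume active: I_B = (9 − 0.7)/15 = 0.553 mA, giving I_C = β·I_B = 55.3 mA.
But then V_CE = 13 − 55.3×2.7 = -136 V < V_CE(sat) = 0.2 V — impossible in the active region.
So the transistor is saturated. With V_CE = 0.2 V, I_C = (V_CC − 0.2)/R_C = 12.8/2.7 = 4.74 mA.
Check: β·I_B = 55.3 mA > I_C = 4.74 mA, confirming saturation.

saturation; I_C ≈ 4.7 mA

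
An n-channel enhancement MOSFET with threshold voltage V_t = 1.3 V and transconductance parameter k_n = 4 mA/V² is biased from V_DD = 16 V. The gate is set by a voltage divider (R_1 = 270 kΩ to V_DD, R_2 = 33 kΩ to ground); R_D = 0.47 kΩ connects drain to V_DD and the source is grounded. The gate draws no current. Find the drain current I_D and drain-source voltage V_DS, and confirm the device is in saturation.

I_D ≈ 0.39 mA, V_DS ≈ 16 V

V_G = V_DD·R_2/(R_1+R_2) = 16×33/303 = 1.74 V. With the source grounded, V_GS = V_G = 1.74 V.
Assume saturation: I_D = (k_n/2)(V_GS − V_t)² = (4/2)×(1.74 − 1.3)² = 2×0.443² = 0.392 mA.
V_DS = V_DD − I_D·R_D = 16 − 0.392×0.47 = 15.8 V.
Saturation requires V_DS ≥ V_GS − V_t = 0.443 V; 15.8 ≥ 0.443 ✓.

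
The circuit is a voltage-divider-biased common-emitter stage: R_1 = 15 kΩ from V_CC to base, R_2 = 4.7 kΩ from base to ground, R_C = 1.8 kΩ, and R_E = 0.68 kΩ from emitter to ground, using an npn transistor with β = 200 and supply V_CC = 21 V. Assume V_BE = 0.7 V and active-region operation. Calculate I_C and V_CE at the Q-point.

I_C ≈ 6.1 mA, V_CE ≈ 5.7 V

Thevenize the base divider: V_Th = V_CC·R_2/(R_1+R_2) = 21×4.7/19.7 = 5.01 V, R_Th = R_1‖R_2 = 3.58 kΩ.
Base-emitter loop: V_Th = I_B·R_Th + V_BE + (β+1)I_B·R_E, so I_B = (5.01 − 0.7) / (3.58 + 201×0.68) = 0.0307 mA.
I_C = β·I_B = 200×0.0307 = 6.15 mA, and I_E = (β+1)I_B = 6.18 mA.
V_CE = V_CC − I_C·R_C − I_E·R_E = 21 − 6.15×1.8 − 6.18×0.68 = 5.74 V.
V_CE = 5.74 V > 0.2 V confirms active-region operation.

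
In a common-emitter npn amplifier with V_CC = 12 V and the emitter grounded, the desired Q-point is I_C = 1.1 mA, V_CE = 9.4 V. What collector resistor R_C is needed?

R_C ≈ 2.4 kΩ

Collector loop: V_CC = I_C·R_C + V_CE.
R_C = (V_CC − V_CE)/I_C = (12 − 9.4)/1.1 = 2.36 kΩ.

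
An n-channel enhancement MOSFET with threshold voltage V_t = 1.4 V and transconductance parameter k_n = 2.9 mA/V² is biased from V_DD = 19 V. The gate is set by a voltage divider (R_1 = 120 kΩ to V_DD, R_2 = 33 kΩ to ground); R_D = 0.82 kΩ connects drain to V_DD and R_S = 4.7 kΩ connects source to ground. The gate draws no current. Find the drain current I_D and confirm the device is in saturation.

I_D ≈ 0.45 mA

V_G = V_DD·R_2/(R_1+R_2) = 19×33/153 = 4.1 V.
Assume saturation: I_D = (k_n/2)(V_GS − V_t)² with V_GS = V_G − I_D·R_S = 4.1 − 4.7·I_D.
Substituting gives 32·I_D² − 37.8·I_D + 10.6 = 0, with roots I_D = 0.455 or 0.724 mA.
The root I_D = 0.724 mA gives V_GS = 0.693 V ≤ V_t, so take I_D = 0.455 mA.
Then V_GS = 1.96 V and V_DS = V_DD − I_D(R_D+R_S) = 19 − 0.455×5.52 = 16.5 V.
Saturation requires V_DS ≥ V_GS − V_t = 0.56 V; 16.5 ≥ 0.56 ✓.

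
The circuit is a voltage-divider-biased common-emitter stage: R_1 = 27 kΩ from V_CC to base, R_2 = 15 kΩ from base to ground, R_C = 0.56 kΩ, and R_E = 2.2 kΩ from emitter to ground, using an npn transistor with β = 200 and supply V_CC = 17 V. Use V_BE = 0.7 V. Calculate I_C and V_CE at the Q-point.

Thevenize the base divider: V_Th = V_CC·R_2/(R_1+R_2) = 17×15/42 = 6.07 V, R_Th = R_1‖R_2 = 9.64 kΩ.
Base-emitter loop: V_Th = I_B·R_Th + V_BE + (β+1)I_B·R_E, so I_B = (6.07 − 0.7) / (9.64 + 201×2.2) = 0.0119 mA.
I_C = β·I_B = 200×0.0119 = 2.38 mA, and I_E = (β+1)I_B = 2.39 mA.
V_CE = V_CC − I_C·R_C − I_E·R_E = 17 − 2.38×0.56 − 2.39×2.2 = 10.4 V.
V_CE = 10.4 V > 0.2 V confirms active-region operation.

I_C ≈ 2.4 mA, V_CE ≈ 10 V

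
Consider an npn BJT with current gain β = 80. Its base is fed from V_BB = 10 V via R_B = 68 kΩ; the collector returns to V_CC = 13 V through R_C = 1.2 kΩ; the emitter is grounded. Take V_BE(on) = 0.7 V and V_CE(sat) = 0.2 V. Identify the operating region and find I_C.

Assume active: I_B = (10 − 0.7)/68 = 0.137 mA, giving I_C = β·I_B = 10.9 mA.
But then V_CE = 13 − 10.9×1.2 = -0.129 V < V_CE(sat) = 0.2 V — impossible in the active region.
So the transistor is saturated. With V_CE = 0.2 V, I_C = (V_CC − 0.2)/R_C = 12.8/1.2 = 10.7 mA.
Check: β·I_B = 10.9 mA > I_C = 10.7 mA, confirming saturation.

saturation; I_C ≈ 11 mA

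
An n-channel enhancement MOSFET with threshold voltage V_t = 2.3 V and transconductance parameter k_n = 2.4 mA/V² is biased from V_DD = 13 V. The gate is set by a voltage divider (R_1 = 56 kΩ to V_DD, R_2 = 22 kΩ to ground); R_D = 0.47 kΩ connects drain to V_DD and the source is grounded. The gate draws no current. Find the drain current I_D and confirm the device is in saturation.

I_D ≈ 2.2 mA

V_G = V_DD·R_2/(R_1+R_2) = 13×22/78 = 3.67 V. With the source grounded, V_GS = V_G = 3.67 V.
Assume saturation: I_D = (k_n/2)(V_GS − V_t)² = (2.4/2)×(3.67 − 2.3)² = 1.2×1.37² = 2.24 mA.
V_DS = V_DD − I_D·R_D = 13 − 2.24×0.47 = 11.9 V.
Saturation requires V_DS ≥ V_GS − V_t = 1.37 V; 11.9 ≥ 1.37 ✓.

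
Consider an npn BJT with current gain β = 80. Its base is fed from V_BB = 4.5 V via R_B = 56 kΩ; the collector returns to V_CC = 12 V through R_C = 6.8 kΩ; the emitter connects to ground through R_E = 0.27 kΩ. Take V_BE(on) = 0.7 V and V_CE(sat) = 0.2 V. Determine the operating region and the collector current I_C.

Assume active: I_B = (4.5 − 0.7)/(56 + 81×0.27) = 0.0488 mA, I_C = β·I_B = 3.9 mA.
Then V_CE = 12 − 3.9×6.8 − 3.95×0.27 = -15.6 V < 0.2 V — the active assumption fails.
Re-solve with V_CE = 0.2 V. KCL at the emitter: V_E/R_E = (V_BB−0.7−V_E)/R_B + (V_CC−0.2−V_E)/R_C, giving V_E = 0.466 V.
I_C = (V_CC − 0.2 − V_E)/R_C = (11.8 − 0.466)/6.8 = 1.67 mA.
Check: I_B = (3.8 − 0.466)/56 = 0.0595 mA, and β·I_B = 4.76 mA > I_C, confirming saturation.

saturation; I_C ≈ 1.7 mA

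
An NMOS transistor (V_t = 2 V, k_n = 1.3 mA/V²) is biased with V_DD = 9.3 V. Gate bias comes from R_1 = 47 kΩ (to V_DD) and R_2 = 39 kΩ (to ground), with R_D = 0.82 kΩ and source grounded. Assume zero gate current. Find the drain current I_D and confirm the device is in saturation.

I_D ≈ 3.2 mA

V_G = V_DD·R_2/(R_1+R_2) = 9.3×39/86 = 4.22 V. With the source grounded, V_GS = V_G = 4.22 V.
Assume saturation: I_D = (k_n/2)(V_GS − V_t)² = (1.3/2)×(4.22 − 2)² = 0.65×2.22² = 3.2 mA.
V_DS = V_DD − I_D·R_D = 9.3 − 3.2×0.82 = 6.68 V.
Saturation requires V_DS ≥ V_GS − V_t = 2.22 V; 6.68 ≥ 2.22 ✓.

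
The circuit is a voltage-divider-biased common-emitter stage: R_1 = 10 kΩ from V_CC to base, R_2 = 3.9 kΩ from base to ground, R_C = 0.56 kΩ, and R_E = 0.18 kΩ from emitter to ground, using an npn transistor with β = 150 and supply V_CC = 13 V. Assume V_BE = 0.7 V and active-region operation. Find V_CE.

V_CE ≈ 2.1 V

Thevenize the base divider: V_Th = V_CC·R_2/(R_1+R_2) = 13×3.9/13.9 = 3.65 V, R_Th = R_1‖R_2 = 2.81 kΩ.
Base-emitter loop: V_Th = I_B·R_Th + V_BE + (β+1)I_B·R_E, so I_B = (3.65 − 0.7) / (2.81 + 151×0.18) = 0.0983 mA.
I_C = β·I_B = 150×0.0983 = 14.7 mA, and I_E = (β+1)I_B = 14.8 mA.
V_CE = V_CC − I_C·R_C − I_E·R_E = 13 − 14.7×0.56 − 14.8×0.18 = 2.07 V.
V_CE = 2.07 V > 0.2 V confirms active-region operation.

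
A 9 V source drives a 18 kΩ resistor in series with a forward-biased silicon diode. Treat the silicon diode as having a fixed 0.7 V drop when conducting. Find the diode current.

I ≈ 0.46 mA

KVL around the loop: 9 = V_D + I·R = 0.7 + I × 18 kΩ.
So I = (9 − 0.7) / 18 kΩ = 8.3 / 18 = 0.461 mA.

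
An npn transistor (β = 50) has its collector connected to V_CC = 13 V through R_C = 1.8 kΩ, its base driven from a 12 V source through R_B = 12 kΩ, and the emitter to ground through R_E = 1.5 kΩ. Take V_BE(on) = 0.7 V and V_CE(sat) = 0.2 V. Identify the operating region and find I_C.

Assume active: I_B = (12 − 0.7)/(12 + 51×1.5) = 0.128 mA, I_C = β·I_B = 6.38 mA.
Then V_CE = 13 − 6.38×1.8 − 6.51×1.5 = -8.26 V < 0.2 V — the active assumption fails.
Re-solve with V_CE = 0.2 V. KCL at the emitter: V_E/R_E = (V_BB−0.7−V_E)/R_B + (V_CC−0.2−V_E)/R_C, giving V_E = 6.17 V.
I_C = (V_CC − 0.2 − V_E)/R_C = (12.8 − 6.17)/1.8 = 3.68 mA.
Check: I_B = (11.3 − 6.17)/12 = 0.428 mA, and β·I_B = 21.4 mA > I_C, confirming saturation.

saturation; I_C ≈ 3.7 mA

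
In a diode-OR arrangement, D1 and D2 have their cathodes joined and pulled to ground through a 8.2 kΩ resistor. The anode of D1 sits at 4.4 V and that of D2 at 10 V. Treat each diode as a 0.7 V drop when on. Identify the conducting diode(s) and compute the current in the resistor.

Assume both conduct. Then node N would need to be at both 4.4−0.7 = 3.7 V and 10−0.7 = 9.3 V, which is impossible.
Assume only D2 conducts: V_N = 10 − 0.7 = 9.3 V, so I_R = 9.3/8.2 = 1.13 mA.
Check D1: its anode-to-cathode voltage is 4.4 − 9.3 = -4.9 V < 0.7 V, so it is off. The assumption is consistent.

Only D2 conducts; I_R ≈ 1.1 mA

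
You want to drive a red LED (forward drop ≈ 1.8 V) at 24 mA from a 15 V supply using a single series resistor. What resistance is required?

The resistor drops V_S − V_D = 15 − 1.8 = 13.2 V at 24 mA.
R = 13.2 V / 24 mA = 0.55 kΩ.

R ≈ 0.55 kΩ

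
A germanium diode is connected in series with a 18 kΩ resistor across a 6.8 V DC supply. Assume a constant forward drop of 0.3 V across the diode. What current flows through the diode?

KVL around the loop: 6.8 = V_D + I·R = 0.3 + I × 18 kΩ.
So I = (6.8 − 0.3) / 18 kΩ = 6.5 / 18 = 0.361 mA.

I ≈ 0.36 mA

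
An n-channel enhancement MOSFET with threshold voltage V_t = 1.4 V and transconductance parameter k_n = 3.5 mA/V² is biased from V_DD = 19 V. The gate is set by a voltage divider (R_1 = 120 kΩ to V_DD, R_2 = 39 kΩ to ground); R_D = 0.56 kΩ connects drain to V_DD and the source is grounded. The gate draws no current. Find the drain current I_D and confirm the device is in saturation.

V_G = V_DD·R_2/(R_1+R_2) = 19×39/159 = 4.66 V. With the source grounded, V_GS = V_G = 4.66 V.
Assume saturation: I_D = (k_n/2)(V_GS − V_t)² = (3.5/2)×(4.66 − 1.4)² = 1.75×3.26² = 18.6 mA.
V_DS = V_DD − I_D·R_D = 19 − 18.6×0.56 = 8.58 V.
Saturation requires V_DS ≥ V_GS − V_t = 3.26 V; 8.58 ≥ 3.26 ✓.

I_D ≈ 19 mA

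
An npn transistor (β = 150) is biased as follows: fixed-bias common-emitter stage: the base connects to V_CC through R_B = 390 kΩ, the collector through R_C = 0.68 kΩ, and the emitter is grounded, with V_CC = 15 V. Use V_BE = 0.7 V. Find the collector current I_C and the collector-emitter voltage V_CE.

I_C ≈ 5.5 mA, V_CE ≈ 11 V

Base loop: V_CC = I_B·R_B + V_BE, so I_B = (15 − 0.7)/390 kΩ = 0.0367 mA.
In the active region I_C = β·I_B = 150 × 0.0367 = 5.5 mA.
Collector loop: V_CE = V_CC − I_C·R_C = 15 − 5.5×0.68 = 11.3 V.
Since V_CE = 11.3 V > V_CE(sat) ≈ 0.2 V, the transistor is in the active region as assumed.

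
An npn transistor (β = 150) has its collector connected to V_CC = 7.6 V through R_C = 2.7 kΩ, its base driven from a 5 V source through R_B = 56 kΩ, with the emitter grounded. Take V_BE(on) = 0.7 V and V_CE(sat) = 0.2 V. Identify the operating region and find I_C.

saturation; I_C ≈ 2.7 mA

Assume active: I_B = (5 − 0.7)/56 = 0.0768 mA, giving I_C = β·I_B = 11.5 mA.
But then V_CE = 7.6 − 11.5×2.7 = -23.5 V < V_CE(sat) = 0.2 V — impossible in the active region.
So the transistor is saturated. With V_CE = 0.2 V, I_C = (V_CC − 0.2)/R_C = 7.4/2.7 = 2.74 mA.
Check: β·I_B = 11.5 mA > I_C = 2.74 mA, confirming saturation.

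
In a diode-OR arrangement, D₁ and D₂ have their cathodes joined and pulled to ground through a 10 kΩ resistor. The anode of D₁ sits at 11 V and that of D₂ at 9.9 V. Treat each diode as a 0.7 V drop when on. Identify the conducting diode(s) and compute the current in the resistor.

Assume both conduct. Then node N would need to be at both 11−0.7 = 10.3 V and 9.9−0.7 = 9.2 V, which is impossible.
Assume only D₁ conducts: V_N = 11 − 0.7 = 10.3 V, so I_R = 10.3/10 = 1.03 mA.
Check D₂: its anode-to-cathode voltage is 9.9 − 10.3 = -0.4 V < 0.7 V, so it is off. The assumption is consistent.

Only D₁ conducts; I_R ≈ 1 mA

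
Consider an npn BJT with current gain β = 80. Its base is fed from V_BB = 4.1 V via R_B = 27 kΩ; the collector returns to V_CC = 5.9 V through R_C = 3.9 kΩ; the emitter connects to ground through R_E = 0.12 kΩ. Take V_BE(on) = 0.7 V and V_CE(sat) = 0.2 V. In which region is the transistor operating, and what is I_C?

Assume active: I_B = (4.1 − 0.7)/(27 + 81×0.12) = 0.0926 mA, I_C = β·I_B = 7.41 mA.
Then V_CE = 5.9 − 7.41×3.9 − 7.5×0.12 = -23.9 V < 0.2 V — the active assumption fails.
Re-solve with V_CE = 0.2 V. KCL at the emitter: V_E/R_E = (V_BB−0.7−V_E)/R_B + (V_CC−0.2−V_E)/R_C, giving V_E = 0.184 V.
I_C = (V_CC − 0.2 − V_E)/R_C = (5.7 − 0.184)/3.9 = 1.41 mA.
Check: I_B = (3.4 − 0.184)/27 = 0.119 mA, and β·I_B = 9.53 mA > I_C, confirming saturation.

saturation; I_C ≈ 1.4 mA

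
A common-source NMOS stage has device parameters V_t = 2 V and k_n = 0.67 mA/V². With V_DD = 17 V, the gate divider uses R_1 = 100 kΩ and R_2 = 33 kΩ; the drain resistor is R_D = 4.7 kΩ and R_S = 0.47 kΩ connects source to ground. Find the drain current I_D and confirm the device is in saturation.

I_D ≈ 1 mA

V_G = V_DD·R_2/(R_1+R_2) = 17×33/133 = 4.22 V.
Assume saturation: I_D = (k_n/2)(V_GS − V_t)² with V_GS = V_G − I_D·R_S = 4.22 − 0.47·I_D.
Substituting gives 0.074·I_D² − 1.7·I_D + 1.65 = 0, with roots I_D = 1.02 or 21.9 mA.
The root I_D = 21.9 mA gives V_GS = -6.09 V ≤ V_t, so take I_D = 1.02 mA.
Then V_GS = 3.74 V and V_DS = V_DD − I_D(R_D+R_S) = 17 − 1.02×5.17 = 11.8 V.
Saturation requires V_DS ≥ V_GS − V_t = 1.74 V; 11.8 ≥ 1.74 ✓.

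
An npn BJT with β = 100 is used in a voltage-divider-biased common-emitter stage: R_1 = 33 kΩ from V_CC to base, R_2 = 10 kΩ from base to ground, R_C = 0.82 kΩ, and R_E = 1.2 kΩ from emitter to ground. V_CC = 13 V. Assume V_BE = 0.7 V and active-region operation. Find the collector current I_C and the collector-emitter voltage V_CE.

Thevenize the base divider: V_Th = V_CC·R_2/(R_1+R_2) = 13×10/43 = 3.02 V, R_Th = R_1‖R_2 = 7.67 kΩ.
Base-emitter loop: V_Th = I_B·R_Th + V_BE + (β+1)I_B·R_E, so I_B = (3.02 − 0.7) / (7.67 + 101×1.2) = 0.018 mA.
I_C = β·I_B = 100×0.018 = 1.8 mA, and I_E = (β+1)I_B = 1.82 mA.
V_CE = V_CC − I_C·R_C − I_E·R_E = 13 − 1.8×0.82 − 1.82×1.2 = 9.34 V.
V_CE = 9.34 V > 0.2 V confirms active-region operation.

I_C ≈ 1.8 mA, V_CE ≈ 9.3 V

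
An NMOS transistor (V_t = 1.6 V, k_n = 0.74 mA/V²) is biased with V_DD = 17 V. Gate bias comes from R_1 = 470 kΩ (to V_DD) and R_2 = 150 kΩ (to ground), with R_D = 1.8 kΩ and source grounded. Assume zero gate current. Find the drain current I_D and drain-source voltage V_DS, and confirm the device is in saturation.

I_D ≈ 2.3 mA, V_DS ≈ 13 V

V_G = V_DD·R_2/(R_1+R_2) = 17×150/620 = 4.11 V. With the source grounded, V_GS = V_G = 4.11 V.
Assume saturation: I_D = (k_n/2)(V_GS − V_t)² = (0.74/2)×(4.11 − 1.6)² = 0.37×2.51² = 2.34 mA.
V_DS = V_DD − I_D·R_D = 17 − 2.34×1.8 = 12.8 V.
Saturation requires V_DS ≥ V_GS − V_t = 2.51 V; 12.8 ≥ 2.51 ✓.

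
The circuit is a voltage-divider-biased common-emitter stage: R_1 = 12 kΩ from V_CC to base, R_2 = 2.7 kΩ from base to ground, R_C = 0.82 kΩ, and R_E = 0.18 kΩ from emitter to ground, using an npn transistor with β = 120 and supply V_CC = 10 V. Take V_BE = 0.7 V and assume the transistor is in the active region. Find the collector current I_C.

Thevenize the base divider: V_Th = V_CC·R_2/(R_1+R_2) = 10×2.7/14.7 = 1.84 V, R_Th = R_1‖R_2 = 2.2 kΩ.
Base-emitter loop: V_Th = I_B·R_Th + V_BE + (β+1)I_B·R_E, so I_B = (1.84 − 0.7) / (2.2 + 121×0.18) = 0.0474 mA.
I_C = β·I_B = 120×0.0474 = 5.69 mA, and I_E = (β+1)I_B = 5.73 mA.
V_CE = V_CC − I_C·R_C − I_E·R_E = 10 − 5.69×0.82 − 5.73×0.18 = 4.3 V.
V_CE = 4.3 V > 0.2 V confirms active-region operation.

I_C ≈ 5.7 mA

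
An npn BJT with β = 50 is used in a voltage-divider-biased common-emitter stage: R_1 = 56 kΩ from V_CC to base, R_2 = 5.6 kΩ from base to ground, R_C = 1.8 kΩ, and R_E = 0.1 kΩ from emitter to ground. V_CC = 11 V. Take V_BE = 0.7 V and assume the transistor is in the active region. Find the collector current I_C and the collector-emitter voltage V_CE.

I_C ≈ 1.5 mA, V_CE ≈ 8.2 V

Thevenize the base divider: V_Th = V_CC·R_2/(R_1+R_2) = 11×5.6/61.6 = 1 V, R_Th = R_1‖R_2 = 5.09 kΩ.
Base-emitter loop: V_Th = I_B·R_Th + V_BE + (β+1)I_B·R_E, so I_B = (1 − 0.7) / (5.09 + 51×0.1) = 0.0294 mA.
I_C = β·I_B = 50×0.0294 = 1.47 mA, and I_E = (β+1)I_B = 1.5 mA.
V_CE = V_CC − I_C·R_C − I_E·R_E = 11 − 1.47×1.8 − 1.5×0.1 = 8.2 V.
V_CE = 8.2 V > 0.2 V confirms active-region operation.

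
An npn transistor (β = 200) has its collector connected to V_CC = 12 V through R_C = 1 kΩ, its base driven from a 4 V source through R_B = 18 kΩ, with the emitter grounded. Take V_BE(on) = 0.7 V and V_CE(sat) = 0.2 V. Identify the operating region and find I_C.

saturation; I_C ≈ 12 mA

Assume active: I_B = (4 − 0.7)/18 = 0.183 mA, giving I_C = β·I_B = 36.7 mA.
But then V_CE = 12 − 36.7×1 = -24.7 V < V_CE(sat) = 0.2 V — impossible in the active region.
So the transistor is saturated. With V_CE = 0.2 V, I_C = (V_CC − 0.2)/R_C = 11.8/1 = 11.8 mA.
Check: β·I_B = 36.7 mA > I_C = 11.8 mA, confirming saturation.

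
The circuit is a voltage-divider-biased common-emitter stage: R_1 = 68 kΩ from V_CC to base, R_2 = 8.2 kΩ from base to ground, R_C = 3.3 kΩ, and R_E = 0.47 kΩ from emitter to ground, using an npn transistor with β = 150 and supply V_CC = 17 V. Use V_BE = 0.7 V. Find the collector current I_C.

Thevenize the base divider: V_Th = V_CC·R_2/(R_1+R_2) = 17×8.2/76.2 = 1.83 V, R_Th = R_1‖R_2 = 7.32 kΩ.
Base-emitter loop: V_Th = I_B·R_Th + V_BE + (β+1)I_B·R_E, so I_B = (1.83 − 0.7) / (7.32 + 151×0.47) = 0.0144 mA.
I_C = β·I_B = 150×0.0144 = 2.16 mA, and I_E = (β+1)I_B = 2.18 mA.
V_CE = V_CC − I_C·R_C − I_E·R_E = 17 − 2.16×3.3 − 2.18×0.47 = 8.84 V.
V_CE = 8.84 V > 0.2 V confirms active-region operation.

I_C ≈ 2.2 mA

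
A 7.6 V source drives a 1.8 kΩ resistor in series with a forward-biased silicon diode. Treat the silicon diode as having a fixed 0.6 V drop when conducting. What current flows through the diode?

KVL around the loop: 7.6 = V_D + I·R = 0.6 + I × 1.8 kΩ.
So I = (7.6 − 0.6) / 1.8 kΩ = 7 / 1.8 = 3.89 mA.

I ≈ 3.9 mA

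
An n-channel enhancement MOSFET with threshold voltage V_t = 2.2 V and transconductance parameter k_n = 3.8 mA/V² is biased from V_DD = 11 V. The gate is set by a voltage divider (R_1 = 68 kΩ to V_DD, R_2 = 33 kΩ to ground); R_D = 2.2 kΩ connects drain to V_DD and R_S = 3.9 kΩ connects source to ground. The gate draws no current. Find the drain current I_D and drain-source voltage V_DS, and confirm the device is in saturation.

I_D ≈ 0.26 mA, V_DS ≈ 9.4 V

V_G = V_DD·R_2/(R_1+R_2) = 11×33/101 = 3.59 V.
Assume saturation: I_D = (k_n/2)(V_GS − V_t)² with V_GS = V_G − I_D·R_S = 3.59 − 3.9·I_D.
Substituting gives 28.9·I_D² − 21.7·I_D + 3.69 = 0, with roots I_D = 0.262 or 0.487 mA.
The root I_D = 0.487 mA gives V_GS = 1.69 V ≤ V_t, so take I_D = 0.262 mA.
Then V_GS = 2.57 V and V_DS = V_DD − I_D(R_D+R_S) = 11 − 0.262×6.1 = 9.4 V.
Saturation requires V_DS ≥ V_GS − V_t = 0.371 V; 9.4 ≥ 0.371 ✓.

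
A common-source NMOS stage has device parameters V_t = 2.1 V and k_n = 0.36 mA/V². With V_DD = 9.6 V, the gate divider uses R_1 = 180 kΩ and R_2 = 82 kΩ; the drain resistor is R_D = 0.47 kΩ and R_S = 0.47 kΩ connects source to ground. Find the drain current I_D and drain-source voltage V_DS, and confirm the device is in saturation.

I_D ≈ 0.13 mA, V_DS ≈ 9.5 V

V_G = V_DD·R_2/(R_1+R_2) = 9.6×82/262 = 3 V.
Assume saturation: I_D = (k_n/2)(V_GS − V_t)² with V_GS = V_G − I_D·R_S = 3 − 0.47·I_D.
Substituting gives 0.0398·I_D² − 1.15·I_D + 0.147 = 0, with roots I_D = 0.128 or 28.9 mA.
The root I_D = 28.9 mA gives V_GS = -10.6 V ≤ V_t, so take I_D = 0.128 mA.
Then V_GS = 2.94 V and V_DS = V_DD − I_D(R_D+R_S) = 9.6 − 0.128×0.94 = 9.48 V.
Saturation requires V_DS ≥ V_GS − V_t = 0.844 V; 9.48 ≥ 0.844 ✓.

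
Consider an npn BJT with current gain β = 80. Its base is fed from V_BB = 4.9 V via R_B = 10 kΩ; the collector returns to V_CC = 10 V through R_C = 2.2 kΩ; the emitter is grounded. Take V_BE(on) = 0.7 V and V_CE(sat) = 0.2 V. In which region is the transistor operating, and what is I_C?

Assume active: I_B = (4.9 − 0.7)/10 = 0.42 mA, giving I_C = β·I_B = 33.6 mA.
But then V_CE = 10 − 33.6×2.2 = -63.9 V < V_CE(sat) = 0.2 V — impossible in the active region.
So the transistor is saturated. With V_CE = 0.2 V, I_C = (V_CC − 0.2)/R_C = 9.8/2.2 = 4.45 mA.
Check: β·I_B = 33.6 mA > I_C = 4.45 mA, confirming saturation.

saturation; I_C ≈ 4.5 mA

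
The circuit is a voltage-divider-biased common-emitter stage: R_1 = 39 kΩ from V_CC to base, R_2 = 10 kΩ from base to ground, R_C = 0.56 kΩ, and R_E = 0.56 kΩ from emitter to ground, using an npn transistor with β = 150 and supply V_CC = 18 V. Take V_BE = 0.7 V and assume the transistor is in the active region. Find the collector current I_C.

I_C ≈ 4.8 mA

Thevenize the base divider: V_Th = V_CC·R_2/(R_1+R_2) = 18×10/49 = 3.67 V, R_Th = R_1‖R_2 = 7.96 kΩ.
Base-emitter loop: V_Th = I_B·R_Th + V_BE + (β+1)I_B·R_E, so I_B = (3.67 − 0.7) / (7.96 + 151×0.56) = 0.0321 mA.
I_C = β·I_B = 150×0.0321 = 4.82 mA, and I_E = (β+1)I_B = 4.85 mA.
V_CE = V_CC − I_C·R_C − I_E·R_E = 18 − 4.82×0.56 − 4.85×0.56 = 12.6 V.
V_CE = 12.6 V > 0.2 V confirms active-region operation.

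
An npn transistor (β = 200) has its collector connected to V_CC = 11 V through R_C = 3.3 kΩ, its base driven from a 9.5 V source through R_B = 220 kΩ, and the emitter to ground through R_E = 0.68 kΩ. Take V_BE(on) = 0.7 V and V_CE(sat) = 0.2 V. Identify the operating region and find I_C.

Assume active: I_B = (9.5 − 0.7)/(220 + 201×0.68) = 0.0247 mA, I_C = β·I_B = 4.93 mA.
Then V_CE = 11 − 4.93×3.3 − 4.96×0.68 = -8.66 V < 0.2 V — the active assumption fails.
Re-solve with V_CE = 0.2 V. KCL at the emitter: V_E/R_E = (V_BB−0.7−V_E)/R_B + (V_CC−0.2−V_E)/R_C, giving V_E = 1.86 V.
I_C = (V_CC − 0.2 − V_E)/R_C = (10.8 − 1.86)/3.3 = 2.71 mA.
Check: I_B = (8.8 − 1.86)/220 = 0.0315 mA, and β·I_B = 6.31 mA > I_C, confirming saturation.

saturation; I_C ≈ 2.7 mA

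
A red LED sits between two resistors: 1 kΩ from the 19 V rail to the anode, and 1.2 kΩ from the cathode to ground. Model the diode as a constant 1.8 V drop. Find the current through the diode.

The two resistors are in series with the diode, so KVL gives 19 = I·1 + 1.8 + I·1.2.
I = (19 − 1.8) / (1 + 1.2) kΩ = 17.2 / 2.2 = 7.82 mA.

I ≈ 7.8 mA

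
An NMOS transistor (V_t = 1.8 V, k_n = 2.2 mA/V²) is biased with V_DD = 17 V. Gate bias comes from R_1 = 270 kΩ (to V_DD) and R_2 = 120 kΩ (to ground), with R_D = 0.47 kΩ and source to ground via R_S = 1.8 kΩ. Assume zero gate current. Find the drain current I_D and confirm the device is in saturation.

V_G = V_DD·R_2/(R_1+R_2) = 17×120/390 = 5.23 V.
Assume saturation: I_D = (k_n/2)(V_GS − V_t)² with V_GS = V_G − I_D·R_S = 5.23 − 1.8·I_D.
Substituting gives 3.56·I_D² − 14.6·I_D + 12.9 = 0, with roots I_D = 1.3 or 2.79 mA.
The root I_D = 2.79 mA gives V_GS = 0.207 V ≤ V_t, so take I_D = 1.3 mA.
Then V_GS = 2.89 V and V_DS = V_DD − I_D(R_D+R_S) = 17 − 1.3×2.27 = 14 V.
Saturation requires V_DS ≥ V_GS − V_t = 1.09 V; 14 ≥ 1.09 ✓.

I_D ≈ 1.3 mA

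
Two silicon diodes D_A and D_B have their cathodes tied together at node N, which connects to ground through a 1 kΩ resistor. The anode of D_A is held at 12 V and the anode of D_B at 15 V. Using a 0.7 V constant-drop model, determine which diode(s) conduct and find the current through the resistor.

Only D_B conducts; I_R ≈ 14 mA

Assume both conduct. Then node N would need to be at both 12−0.7 = 11.3 V and 15−0.7 = 14.3 V, which is impossible.
Assume only D_B conducts: V_N = 15 − 0.7 = 14.3 V, so I_R = 14.3/1 = 14.3 mA.
Check D_A: its anode-to-cathode voltage is 12 − 14.3 = -2.3 V < 0.7 V, so it is off. The assumption is consistent.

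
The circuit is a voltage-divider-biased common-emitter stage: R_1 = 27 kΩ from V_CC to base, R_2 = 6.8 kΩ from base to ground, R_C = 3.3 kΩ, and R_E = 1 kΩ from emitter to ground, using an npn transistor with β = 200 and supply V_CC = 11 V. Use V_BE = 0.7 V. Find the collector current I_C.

I_C ≈ 1.5 mA

Thevenize the base divider: V_Th = V_CC·R_2/(R_1+R_2) = 11×6.8/33.8 = 2.21 V, R_Th = R_1‖R_2 = 5.43 kΩ.
Base-emitter loop: V_Th = I_B·R_Th + V_BE + (β+1)I_B·R_E, so I_B = (2.21 − 0.7) / (5.43 + 201×1) = 0.00733 mA.
I_C = β·I_B = 200×0.00733 = 1.47 mA, and I_E = (β+1)I_B = 1.47 mA.
V_CE = V_CC − I_C·R_C − I_E·R_E = 11 − 1.47×3.3 − 1.47×1 = 4.69 V.
V_CE = 4.69 V > 0.2 V confirms active-region operation.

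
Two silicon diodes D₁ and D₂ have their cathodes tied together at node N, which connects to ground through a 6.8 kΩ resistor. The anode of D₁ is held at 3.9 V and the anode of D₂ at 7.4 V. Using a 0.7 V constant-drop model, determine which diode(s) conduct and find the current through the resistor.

Only D₂ conducts; I_R ≈ 0.99 mA

Assume both conduct. Then node N would need to be at both 3.9−0.7 = 3.2 V and 7.4−0.7 = 6.7 V, which is impossible.
Assume only D₂ conducts: V_N = 7.4 − 0.7 = 6.7 V, so I_R = 6.7/6.8 = 0.985 mA.
Check D₁: its anode-to-cathode voltage is 3.9 − 6.7 = -2.8 V < 0.7 V, so it is off. The assumption is consistent.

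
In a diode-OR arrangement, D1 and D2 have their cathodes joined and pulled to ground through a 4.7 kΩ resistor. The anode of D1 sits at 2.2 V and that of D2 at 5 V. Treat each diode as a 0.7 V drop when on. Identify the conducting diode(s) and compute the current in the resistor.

Only D2 conducts; I_R ≈ 0.91 mA

Assume both conduct. Then node N would need to be at both 2.2−0.7 = 1.5 V and 5−0.7 = 4.3 V, which is impossible.
Assume only D2 conducts: V_N = 5 − 0.7 = 4.3 V, so I_R = 4.3/4.7 = 0.915 mA.
Check D1: its anode-to-cathode voltage is 2.2 − 4.3 = -2.1 V < 0.7 V, so it is off. The assumption is consistent.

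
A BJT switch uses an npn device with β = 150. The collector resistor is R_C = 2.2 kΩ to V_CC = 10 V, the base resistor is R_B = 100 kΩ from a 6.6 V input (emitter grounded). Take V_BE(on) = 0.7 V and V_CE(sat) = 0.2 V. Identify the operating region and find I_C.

saturation; I_C ≈ 4.5 mA

Assume active: I_B = (6.6 − 0.7)/100 = 0.059 mA, giving I_C = β·I_B = 8.85 mA.
But then V_CE = 10 − 8.85×2.2 = -9.47 V < V_CE(sat) = 0.2 V — impossible in the active region.
So the transistor is saturated. With V_CE = 0.2 V, I_C = (V_CC − 0.2)/R_C = 9.8/2.2 = 4.45 mA.
Check: β·I_B = 8.85 mA > I_C = 4.45 mA, confirming saturation.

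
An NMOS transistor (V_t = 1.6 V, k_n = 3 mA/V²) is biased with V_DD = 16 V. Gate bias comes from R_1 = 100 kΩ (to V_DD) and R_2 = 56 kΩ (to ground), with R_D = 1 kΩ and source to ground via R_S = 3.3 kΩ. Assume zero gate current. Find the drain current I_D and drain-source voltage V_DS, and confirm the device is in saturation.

V_G = V_DD·R_2/(R_1+R_2) = 16×56/156 = 5.74 V.
Assume saturation: I_D = (k_n/2)(V_GS − V_t)² with V_GS = V_G − I_D·R_S = 5.74 − 3.3·I_D.
Substituting gives 16.3·I_D² − 42·I_D + 25.8 = 0, with roots I_D = 1.01 or 1.57 mA.
The root I_D = 1.57 mA gives V_GS = 0.579 V ≤ V_t, so take I_D = 1.01 mA.
Then V_GS = 2.42 V and V_DS = V_DD − I_D(R_D+R_S) = 16 − 1.01×4.3 = 11.7 V.
Saturation requires V_DS ≥ V_GS − V_t = 0.819 V; 11.7 ≥ 0.819 ✓.

I_D ≈ 1 mA, V_DS ≈ 12 V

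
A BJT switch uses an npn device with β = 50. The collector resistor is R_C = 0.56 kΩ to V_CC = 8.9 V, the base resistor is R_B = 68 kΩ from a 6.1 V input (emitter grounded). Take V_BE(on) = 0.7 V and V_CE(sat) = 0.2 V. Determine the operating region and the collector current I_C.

active; I_C ≈ 4 mA

Assume active. Base-emitter loop: I_B = (V_BB − V_BE)/R_B = (6.1 − 0.7)/68 = 0.0794 mA.
I_C = β·I_B = 50×0.0794 = 3.97 mA.
V_CE = V_CC − I_C·R_C = 8.9 − 3.97×0.56 = 6.68 V > V_CE(sat), so the active-region assumption holds.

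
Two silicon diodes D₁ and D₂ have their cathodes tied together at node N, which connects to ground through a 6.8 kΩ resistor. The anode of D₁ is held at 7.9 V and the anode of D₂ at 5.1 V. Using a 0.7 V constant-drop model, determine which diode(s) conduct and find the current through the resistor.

Only D₁ conducts; I_R ≈ 1.1 mA

Assume both conduct. Then node N would need to be at both 7.9−0.7 = 7.2 V and 5.1−0.7 = 4.4 V, which is impossible.
Assume only D₁ conducts: V_N = 7.9 − 0.7 = 7.2 V, so I_R = 7.2/6.8 = 1.06 mA.
Check D₂: its anode-to-cathode voltage is 5.1 − 7.2 = -2.1 V < 0.7 V, so it is off. The assumption is consistent.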